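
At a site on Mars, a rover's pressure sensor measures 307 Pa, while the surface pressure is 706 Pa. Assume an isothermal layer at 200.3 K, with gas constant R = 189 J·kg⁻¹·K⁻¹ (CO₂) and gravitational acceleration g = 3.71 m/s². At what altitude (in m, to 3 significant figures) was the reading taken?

Scale height: H = RT/g = 189 × 200.3 / 3.71 = 10204 m.
Invert the barometric formula: z = H ln(P₀/P).
P₀/P = 706/307 = 2.2997; ln(2.2997) = 0.83278.
z = 10204 × 0.83278 = 8497.7 m.

z ≈ 8500 m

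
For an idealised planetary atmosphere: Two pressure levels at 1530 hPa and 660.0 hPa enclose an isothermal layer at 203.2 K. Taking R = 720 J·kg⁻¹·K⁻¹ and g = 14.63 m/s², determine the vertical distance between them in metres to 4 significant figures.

Δz ≈ 8408 m

Hypsometric equation: Δz = (R T̄/g) ln(P₁/P₂).
R T̄/g = 720 × 203.2 / 14.63 = 10000 m.
ln(1530/660.0) = ln(2.3182) = 0.84079.
Δz = 10000 × 0.84079 = 8407.9 m.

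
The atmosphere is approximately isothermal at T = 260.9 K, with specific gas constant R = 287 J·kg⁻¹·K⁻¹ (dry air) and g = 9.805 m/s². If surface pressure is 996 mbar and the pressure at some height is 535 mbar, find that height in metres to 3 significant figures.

z ≈ 4750 m

Scale height: H = RT/g = 287 × 260.9 / 9.805 = 7636.7 m.
Invert the barometric formula: z = H ln(P₀/P).
P₀/P = 996/535 = 1.8617; ln(1.8617) = 0.62149.
z = 7636.7 × 0.62149 = 4746.1 m.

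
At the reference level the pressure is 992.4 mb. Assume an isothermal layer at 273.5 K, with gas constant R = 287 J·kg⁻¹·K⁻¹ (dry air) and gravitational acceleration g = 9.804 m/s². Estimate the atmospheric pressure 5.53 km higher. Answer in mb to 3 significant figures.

P ≈ 497 mb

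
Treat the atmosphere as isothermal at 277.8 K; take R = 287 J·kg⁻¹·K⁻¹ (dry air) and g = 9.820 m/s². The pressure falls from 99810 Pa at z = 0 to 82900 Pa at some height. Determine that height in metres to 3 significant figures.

z ≈ 1510 m

Scale height: H = RT/g = 287 × 277.8 / 9.820 = 8119.0 m.
Invert the barometric formula: z = H ln(P₀/P).
P₀/P = 99810/82900 = 1.2040; ln(1.2040) = 0.18565.
z = 8119.0 × 0.18565 = 1507.3 m.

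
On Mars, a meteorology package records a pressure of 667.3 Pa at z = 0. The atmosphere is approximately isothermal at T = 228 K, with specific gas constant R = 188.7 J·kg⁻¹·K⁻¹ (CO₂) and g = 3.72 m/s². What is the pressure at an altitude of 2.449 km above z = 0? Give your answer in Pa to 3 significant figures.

P ≈ 540 Pa

Scale height: H = RT/g = 188.7 × 228 / 3.72 = 11565 m.
Barometric formula: P = P₀ exp(−z/H).
z/H = 2449.0/11565 = 0.21176; exp(−0.21176) = 0.80916.
P = 667.3 × 0.80916 = 539.95 Pa.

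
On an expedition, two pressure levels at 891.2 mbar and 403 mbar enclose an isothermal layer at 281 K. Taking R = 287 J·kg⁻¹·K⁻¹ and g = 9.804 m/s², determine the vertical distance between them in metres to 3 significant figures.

Δz ≈ 6530 m

Hypsometric equation: Δz = (R T̄/g) ln(P₁/P₂).
R T̄/g = 287 × 281 / 9.804 = 8225.9 m.
ln(891.2/403) = ln(2.2114) = 0.79363.
Δz = 8225.9 × 0.79363 = 6528.3 m.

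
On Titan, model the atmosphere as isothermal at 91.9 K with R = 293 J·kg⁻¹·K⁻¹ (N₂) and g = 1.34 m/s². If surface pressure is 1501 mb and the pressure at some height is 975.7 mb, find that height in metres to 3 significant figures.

z ≈ 8660 m

Scale height: H = RT/g = 293 × 91.9 / 1.34 = 20095 m.
Invert the barometric formula: z = H ln(P₀/P).
P₀/P = 1501/975.7 = 1.5384; ln(1.5384) = 0.43074.
z = 20095 × 0.43074 = 8655.7 m.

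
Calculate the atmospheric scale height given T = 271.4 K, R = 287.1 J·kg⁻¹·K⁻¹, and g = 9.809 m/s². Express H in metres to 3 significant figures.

H ≈ 7940 m

The scale height of an isothermal atmosphere is H = RT/g.
H = 287.1 × 271.4 / 9.809 = 77919/9.809 = 7943.6 m.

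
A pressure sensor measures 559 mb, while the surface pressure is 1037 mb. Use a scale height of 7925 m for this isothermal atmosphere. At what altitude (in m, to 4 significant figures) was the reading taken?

Invert the barometric formula: z = H ln(P₀/P).
P₀/P = 1037/559 = 1.8551; ln(1.8551) = 0.61794.
z = 7925.0 × 0.61794 = 4897.2 m.

z ≈ 4897 m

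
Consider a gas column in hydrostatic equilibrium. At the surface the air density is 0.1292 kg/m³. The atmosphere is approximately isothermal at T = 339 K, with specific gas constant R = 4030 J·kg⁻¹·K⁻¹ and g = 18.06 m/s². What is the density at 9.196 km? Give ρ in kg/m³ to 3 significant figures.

ρ ≈ 0.114 kg/m³

Scale height: H = RT/g = 4030 × 339 / 18.06 = 75646 m.
In an isothermal atmosphere, density decays like pressure: ρ = ρ₀ exp(−z/H).
z/H = 9196.0/75646 = 0.12157; exp(−0.12157) = 0.88553.
ρ = 0.1292 × 0.88553 = 0.11441 kg/m³.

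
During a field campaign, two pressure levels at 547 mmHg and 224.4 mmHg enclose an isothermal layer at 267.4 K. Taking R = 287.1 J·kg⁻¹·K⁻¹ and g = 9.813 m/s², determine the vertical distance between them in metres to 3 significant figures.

Δz ≈ 6970 m

Hypsometric equation: Δz = (R T̄/g) ln(P₁/P₂).
R T̄/g = 287.1 × 267.4 / 9.813 = 7823.4 m.
ln(547/224.4) = ln(2.4376) = 0.89101.
Δz = 7823.4 × 0.89101 = 6970.7 m.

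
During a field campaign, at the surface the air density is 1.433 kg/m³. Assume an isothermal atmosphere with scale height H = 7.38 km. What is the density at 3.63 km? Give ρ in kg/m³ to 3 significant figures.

ρ ≈ 0.876 kg/m³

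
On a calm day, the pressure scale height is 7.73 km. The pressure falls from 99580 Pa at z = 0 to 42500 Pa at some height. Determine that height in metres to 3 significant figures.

Invert the barometric formula: z = H ln(P₀/P).
P₀/P = 99580/42500 = 2.3431; ln(2.3431) = 0.85147.
z = 7730.0 × 0.85147 = 6581.9 m.

z ≈ 6580 m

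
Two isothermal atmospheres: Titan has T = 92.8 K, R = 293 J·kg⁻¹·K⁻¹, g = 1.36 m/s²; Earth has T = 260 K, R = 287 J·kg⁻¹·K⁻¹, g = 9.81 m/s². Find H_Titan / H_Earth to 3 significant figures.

H_Titan/H_Earth ≈ 2.63

H = RT/g for each body.
H_Titan = 293 × 92.8 / 1.36 = 19993 m.
H_Earth = 287 × 260 / 9.81 = 7606.5 m.
H_Titan/H_Earth = 19993/7606.5 = 2.6284.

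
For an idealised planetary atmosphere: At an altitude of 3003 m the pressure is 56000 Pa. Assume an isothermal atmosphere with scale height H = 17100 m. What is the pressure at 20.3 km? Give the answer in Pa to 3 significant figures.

Between two levels, P₂ = P₁ exp(−Δz/H) with Δz = z₂ − z₁.
Δz = 20300 − 3003.0 = 17297 m; Δz/H = 17297/17100 = 1.0115.
P₂ = 56000 × exp(−1.0115) = 56000 × 0.36367 = 20366 Pa.

P ≈ 20400 Pa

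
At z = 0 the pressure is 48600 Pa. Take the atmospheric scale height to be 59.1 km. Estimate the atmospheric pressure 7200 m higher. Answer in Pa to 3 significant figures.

P ≈ 43000 Pa

Barometric formula: P = P₀ exp(−z/H).
z/H = 7200.0/59100 = 0.12183; exp(−0.12183) = 0.88530.
P = 48600 × 0.88530 = 43026 Pa.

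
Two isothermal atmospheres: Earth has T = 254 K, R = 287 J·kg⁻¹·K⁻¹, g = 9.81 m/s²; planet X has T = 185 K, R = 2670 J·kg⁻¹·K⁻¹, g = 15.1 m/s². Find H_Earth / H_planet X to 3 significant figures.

H_Earth/H_planet X ≈ 0.227

H = RT/g for each body.
H_Earth = 287 × 254 / 9.81 = 7431.0 m.
H_planet X = 2670 × 185 / 15.1 = 32712 m.
H_Earth/H_planet X = 7431.0/32712 = 0.22716.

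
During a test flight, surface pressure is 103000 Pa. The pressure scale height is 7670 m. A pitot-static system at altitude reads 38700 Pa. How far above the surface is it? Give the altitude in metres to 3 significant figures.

Invert the barometric formula: z = H ln(P₀/P).
P₀/P = 103000/38700 = 2.6615; ln(2.6615) = 0.97889.
z = 7670.0 × 0.97889 = 7508.1 m.

z ≈ 7510 m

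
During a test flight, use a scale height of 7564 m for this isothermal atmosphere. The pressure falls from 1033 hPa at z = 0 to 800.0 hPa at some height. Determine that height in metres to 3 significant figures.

Invert the barometric formula: z = H ln(P₀/P).
P₀/P = 1033/800.0 = 1.2913; ln(1.2913) = 0.25565.
z = 7564.0 × 0.25565 = 1933.7 m.

z ≈ 1930 m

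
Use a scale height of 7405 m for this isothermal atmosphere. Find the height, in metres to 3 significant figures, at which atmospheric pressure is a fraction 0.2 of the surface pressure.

z ≈ 11900 m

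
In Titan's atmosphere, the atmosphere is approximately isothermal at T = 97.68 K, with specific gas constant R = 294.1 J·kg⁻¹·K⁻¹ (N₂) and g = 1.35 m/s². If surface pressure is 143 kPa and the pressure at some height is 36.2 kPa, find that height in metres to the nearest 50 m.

z ≈ 29250 m

Scale height: H = RT/g = 294.1 × 97.68 / 1.35 = 21280 m.
Invert the barometric formula: z = H ln(P₀/P).
P₀/P = 143/36.2 = 3.9503; ln(3.9503) = 1.3738.
z = 21280 × 1.3738 = 29234 m.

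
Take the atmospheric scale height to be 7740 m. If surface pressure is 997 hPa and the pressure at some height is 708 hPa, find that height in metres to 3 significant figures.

Invert the barometric formula: z = H ln(P₀/P).
P₀/P = 997/708 = 1.4082; ln(1.4082) = 0.34231.
z = 7740.0 × 0.34231 = 2649.5 m.

z ≈ 2650 m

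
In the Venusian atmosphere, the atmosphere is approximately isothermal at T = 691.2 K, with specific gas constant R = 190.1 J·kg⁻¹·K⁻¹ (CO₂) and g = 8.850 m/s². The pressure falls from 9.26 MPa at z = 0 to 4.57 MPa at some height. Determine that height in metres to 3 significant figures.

z ≈ 10500 m

Scale height: H = RT/g = 190.1 × 691.2 / 8.850 = 14847 m.
Invert the barometric formula: z = H ln(P₀/P).
P₀/P = 9.26/4.57 = 2.0263; ln(2.0263) = 0.70621.
z = 14847 × 0.70621 = 10485 m.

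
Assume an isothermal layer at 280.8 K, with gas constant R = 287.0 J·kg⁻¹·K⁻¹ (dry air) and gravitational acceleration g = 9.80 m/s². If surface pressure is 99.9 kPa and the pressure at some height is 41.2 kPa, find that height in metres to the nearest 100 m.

Scale height: H = RT/g = 287.0 × 280.8 / 9.80 = 8223.4 m.
Invert the barometric formula: z = H ln(P₀/P).
P₀/P = 99.9/41.2 = 2.4248; ln(2.4248) = 0.88575.
z = 8223.4 × 0.88575 = 7283.9 m.

z ≈ 7300 m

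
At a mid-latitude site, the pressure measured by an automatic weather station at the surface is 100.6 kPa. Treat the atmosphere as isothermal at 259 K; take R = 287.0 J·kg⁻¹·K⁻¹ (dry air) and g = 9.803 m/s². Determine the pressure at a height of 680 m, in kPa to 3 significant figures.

Scale height: H = RT/g = 287.0 × 259 / 9.803 = 7582.7 m.
Barometric formula: P = P₀ exp(−z/H).
z/H = 680.00/7582.7 = 0.089678; exp(−0.089678) = 0.91423.
P = 100.6 × 0.91423 = 91.972 kPa.

P ≈ 92.0 kPa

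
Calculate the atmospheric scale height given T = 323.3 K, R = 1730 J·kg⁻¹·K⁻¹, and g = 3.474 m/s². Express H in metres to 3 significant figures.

H ≈ 161000 m

The scale height of an isothermal atmosphere is H = RT/g.
H = 1730 × 323.3 / 3.474 = 559310/3.474 = 161000 m.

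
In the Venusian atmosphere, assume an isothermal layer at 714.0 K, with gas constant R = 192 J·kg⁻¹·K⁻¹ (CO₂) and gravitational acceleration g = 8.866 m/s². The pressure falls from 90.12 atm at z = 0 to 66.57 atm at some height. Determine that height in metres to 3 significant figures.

z ≈ 4680 m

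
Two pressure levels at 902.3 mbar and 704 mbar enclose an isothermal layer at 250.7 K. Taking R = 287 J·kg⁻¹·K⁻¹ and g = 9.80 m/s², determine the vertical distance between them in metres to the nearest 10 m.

Δz ≈ 1820 m

Hypsometric equation: Δz = (R T̄/g) ln(P₁/P₂).
R T̄/g = 287 × 250.7 / 9.80 = 7341.9 m.
ln(902.3/704) = ln(1.2817) = 0.24819.
Δz = 7341.9 × 0.24819 = 1822.2 m.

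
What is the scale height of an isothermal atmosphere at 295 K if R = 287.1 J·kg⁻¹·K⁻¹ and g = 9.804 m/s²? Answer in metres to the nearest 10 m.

H ≈ 8640 m

The scale height of an isothermal atmosphere is H = RT/g.
H = 287.1 × 295 / 9.804 = 84694/9.804 = 8638.7 m.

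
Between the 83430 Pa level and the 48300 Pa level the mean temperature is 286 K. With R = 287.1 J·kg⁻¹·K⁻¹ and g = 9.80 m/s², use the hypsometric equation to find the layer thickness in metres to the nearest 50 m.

Δz ≈ 4600 m

Hypsometric equation: Δz = (R T̄/g) ln(P₁/P₂).
R T̄/g = 287.1 × 286 / 9.80 = 8378.6 m.
ln(83430/48300) = ln(1.7273) = 0.54656.
Δz = 8378.6 × 0.54656 = 4579.4 m.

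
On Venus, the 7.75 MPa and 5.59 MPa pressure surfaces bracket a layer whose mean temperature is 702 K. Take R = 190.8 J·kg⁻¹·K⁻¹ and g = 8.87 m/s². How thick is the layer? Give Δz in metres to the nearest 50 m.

Δz ≈ 4950 m

Hypsometric equation: Δz = (R T̄/g) ln(P₁/P₂).
R T̄/g = 190.8 × 702 / 8.87 = 15101 m.
ln(7.75/5.59) = ln(1.3864) = 0.32671.
Δz = 15101 × 0.32671 = 4933.6 m.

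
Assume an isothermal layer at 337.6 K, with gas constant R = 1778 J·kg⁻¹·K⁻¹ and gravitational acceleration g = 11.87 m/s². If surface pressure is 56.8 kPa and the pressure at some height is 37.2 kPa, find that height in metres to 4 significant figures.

z ≈ 21400 m

Scale height: H = RT/g = 1778 × 337.6 / 11.87 = 50569 m.
Invert the barometric formula: z = H ln(P₀/P).
P₀/P = 56.8/37.2 = 1.5269; ln(1.5269) = 0.42324.
z = 50569 × 0.42324 = 21403 m.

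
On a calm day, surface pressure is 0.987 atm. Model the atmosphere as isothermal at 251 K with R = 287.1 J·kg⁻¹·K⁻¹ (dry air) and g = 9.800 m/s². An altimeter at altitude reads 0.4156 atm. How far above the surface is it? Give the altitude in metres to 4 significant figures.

Scale height: H = RT/g = 287.1 × 251 / 9.800 = 7353.3 m.
Invert the barometric formula: z = H ln(P₀/P).
P₀/P = 0.987/0.4156 = 2.3749; ln(2.3749) = 0.86496.
z = 7353.3 × 0.86496 = 6360.3 m.

z ≈ 6360 m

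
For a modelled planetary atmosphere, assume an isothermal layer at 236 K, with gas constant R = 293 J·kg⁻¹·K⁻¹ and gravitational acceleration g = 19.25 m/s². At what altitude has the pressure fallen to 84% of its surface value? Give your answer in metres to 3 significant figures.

z ≈ 626 m

Scale height: H = RT/g = 293 × 236 / 19.25 = 3592.1 m.
Set P/P₀ = exp(−z/H) = 0.84, so z = −H ln(0.84).
−ln(0.84) = 0.17435; z = 3592.1 × 0.17435 = 626.28 m.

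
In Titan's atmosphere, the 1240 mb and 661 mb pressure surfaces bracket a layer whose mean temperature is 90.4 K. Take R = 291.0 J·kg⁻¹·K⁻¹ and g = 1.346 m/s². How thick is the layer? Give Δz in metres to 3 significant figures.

Hypsometric equation: Δz = (R T̄/g) ln(P₁/P₂).
R T̄/g = 291.0 × 90.4 / 1.346 = 19544 m.
ln(1240/661) = ln(1.8759) = 0.62909.
Δz = 19544 × 0.62909 = 12295 m.

Δz ≈ 12300 m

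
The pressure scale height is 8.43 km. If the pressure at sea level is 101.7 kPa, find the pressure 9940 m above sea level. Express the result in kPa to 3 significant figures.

Barometric formula: P = P₀ exp(−z/H).
z/H = 9940.0/8430.0 = 1.1791; exp(−1.1791) = 0.30756.
P = 101.7 × 0.30756 = 31.279 kPa.

P ≈ 31.3 kPa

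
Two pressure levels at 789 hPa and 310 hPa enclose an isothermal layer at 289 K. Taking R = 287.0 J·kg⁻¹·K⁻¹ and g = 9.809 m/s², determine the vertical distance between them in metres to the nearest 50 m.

Hypsometric equation: Δz = (R T̄/g) ln(P₁/P₂).
R T̄/g = 287.0 × 289 / 9.809 = 8455.8 m.
ln(789/310) = ln(2.5452) = 0.93421.
Δz = 8455.8 × 0.93421 = 7899.5 m.

Δz ≈ 7900 m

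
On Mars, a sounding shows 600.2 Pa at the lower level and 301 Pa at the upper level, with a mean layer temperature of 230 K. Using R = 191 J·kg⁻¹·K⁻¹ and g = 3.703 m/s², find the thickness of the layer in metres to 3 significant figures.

Hypsometric equation: Δz = (R T̄/g) ln(P₁/P₂).
R T̄/g = 191 × 230 / 3.703 = 11863 m.
ln(600.2/301) = ln(1.9940) = 0.69014.
Δz = 11863 × 0.69014 = 8187.1 m.

Δz ≈ 8190 m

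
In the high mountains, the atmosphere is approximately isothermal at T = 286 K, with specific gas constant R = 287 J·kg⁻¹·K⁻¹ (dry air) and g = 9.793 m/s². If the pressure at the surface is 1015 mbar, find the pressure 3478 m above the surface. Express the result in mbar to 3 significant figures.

P ≈ 670 mbar

Scale height: H = RT/g = 287 × 286 / 9.793 = 8381.7 m.
Barometric formula: P = P₀ exp(−z/H).
z/H = 3478.0/8381.7 = 0.41495; exp(−0.41495) = 0.66037.
P = 1015 × 0.66037 = 670.28 mbar.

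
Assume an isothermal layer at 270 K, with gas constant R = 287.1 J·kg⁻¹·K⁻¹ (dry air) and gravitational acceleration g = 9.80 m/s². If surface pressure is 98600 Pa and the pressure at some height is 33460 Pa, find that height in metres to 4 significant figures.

z ≈ 8548 m

Scale height: H = RT/g = 287.1 × 270 / 9.80 = 7909.9 m.
Invert the barometric formula: z = H ln(P₀/P).
P₀/P = 98600/33460 = 2.9468; ln(2.9468) = 1.0807.
z = 7909.9 × 1.0807 = 8548.2 m.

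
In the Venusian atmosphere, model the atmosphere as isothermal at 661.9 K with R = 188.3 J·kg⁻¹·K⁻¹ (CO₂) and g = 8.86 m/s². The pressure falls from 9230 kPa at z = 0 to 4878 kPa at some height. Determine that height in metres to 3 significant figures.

Scale height: H = RT/g = 188.3 × 661.9 / 8.86 = 14067 m.
Invert the barometric formula: z = H ln(P₀/P).
P₀/P = 9230/4878 = 1.8922; ln(1.8922) = 0.63774.
z = 14067 × 0.63774 = 8971.1 m.

z ≈ 8970 m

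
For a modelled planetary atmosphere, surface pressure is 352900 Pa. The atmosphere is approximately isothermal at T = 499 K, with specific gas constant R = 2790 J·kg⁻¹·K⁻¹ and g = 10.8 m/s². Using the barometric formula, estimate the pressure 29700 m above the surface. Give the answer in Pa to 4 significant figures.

P ≈ 280300 Pa

Scale height: H = RT/g = 2790 × 499 / 10.8 = 128910 m.
Barometric formula: P = P₀ exp(−z/H).
z/H = 29700/128910 = 0.23039; exp(−0.23039) = 0.79422.
P = 352900 × 0.79422 = 280280 Pa.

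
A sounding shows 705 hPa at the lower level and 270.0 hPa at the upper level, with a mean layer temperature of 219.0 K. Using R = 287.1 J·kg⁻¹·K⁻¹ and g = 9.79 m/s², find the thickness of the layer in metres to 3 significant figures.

Hypsometric equation: Δz = (R T̄/g) ln(P₁/P₂).
R T̄/g = 287.1 × 219.0 / 9.79 = 6422.4 m.
ln(705/270.0) = ln(2.6111) = 0.95977.
Δz = 6422.4 × 0.95977 = 6164.0 m.

Δz ≈ 6160 m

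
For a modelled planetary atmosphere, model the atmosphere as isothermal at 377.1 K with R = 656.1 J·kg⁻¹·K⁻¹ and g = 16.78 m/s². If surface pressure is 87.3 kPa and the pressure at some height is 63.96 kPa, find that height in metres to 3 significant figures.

z ≈ 4590 m

Scale height: H = RT/g = 656.1 × 377.1 / 16.78 = 14745 m.
Invert the barometric formula: z = H ln(P₀/P).
P₀/P = 87.3/63.96 = 1.3649; ln(1.3649) = 0.31108.
z = 14745 × 0.31108 = 4586.9 m.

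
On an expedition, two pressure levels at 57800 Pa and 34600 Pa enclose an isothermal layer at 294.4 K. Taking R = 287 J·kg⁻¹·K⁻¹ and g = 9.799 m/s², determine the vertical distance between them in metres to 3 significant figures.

Δz ≈ 4420 m

Hypsometric equation: Δz = (R T̄/g) ln(P₁/P₂).
R T̄/g = 287 × 294.4 / 9.799 = 8622.6 m.
ln(57800/34600) = ln(1.6705) = 0.51312.
Δz = 8622.6 × 0.51312 = 4424.4 m.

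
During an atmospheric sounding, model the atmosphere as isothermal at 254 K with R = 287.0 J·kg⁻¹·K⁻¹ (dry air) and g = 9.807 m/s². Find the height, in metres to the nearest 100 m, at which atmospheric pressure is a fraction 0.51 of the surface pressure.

z ≈ 5000 m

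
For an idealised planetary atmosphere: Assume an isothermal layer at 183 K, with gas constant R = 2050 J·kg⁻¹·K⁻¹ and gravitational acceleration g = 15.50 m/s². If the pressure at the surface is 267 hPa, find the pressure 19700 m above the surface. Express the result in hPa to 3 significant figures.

P ≈ 118 hPa

Scale height: H = RT/g = 2050 × 183 / 15.50 = 24203 m.
Barometric formula: P = P₀ exp(−z/H).
z/H = 19700/24203 = 0.81395; exp(−0.81395) = 0.44310.
P = 267 × 0.44310 = 118.31 hPa.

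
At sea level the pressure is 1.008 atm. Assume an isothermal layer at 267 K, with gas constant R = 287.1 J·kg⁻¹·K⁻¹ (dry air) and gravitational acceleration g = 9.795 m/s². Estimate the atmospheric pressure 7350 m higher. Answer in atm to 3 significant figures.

P ≈ 0.394 atm

Scale height: H = RT/g = 287.1 × 267 / 9.795 = 7826.0 m.
Barometric formula: P = P₀ exp(−z/H).
z/H = 7350.0/7826.0 = 0.93918; exp(−0.93918) = 0.39095.
P = 1.008 × 0.39095 = 0.39408 atm.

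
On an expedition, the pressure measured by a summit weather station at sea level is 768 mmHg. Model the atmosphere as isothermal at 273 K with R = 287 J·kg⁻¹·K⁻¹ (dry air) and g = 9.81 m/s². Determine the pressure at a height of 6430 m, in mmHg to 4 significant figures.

P ≈ 343.3 mmHg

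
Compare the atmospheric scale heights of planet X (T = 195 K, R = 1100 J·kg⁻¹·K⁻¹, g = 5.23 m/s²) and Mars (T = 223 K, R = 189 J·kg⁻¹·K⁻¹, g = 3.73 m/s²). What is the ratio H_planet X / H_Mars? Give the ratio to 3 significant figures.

H = RT/g for each body.
H_planet X = 1100 × 195 / 5.23 = 41013 m.
H_Mars = 189 × 223 / 3.73 = 11299 m.
H_planet X/H_Mars = 41013/11299 = 3.6298.

H_planet X/H_Mars ≈ 3.63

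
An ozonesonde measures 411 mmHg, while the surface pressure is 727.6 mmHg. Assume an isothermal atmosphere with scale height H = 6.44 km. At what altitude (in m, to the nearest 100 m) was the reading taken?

z ≈ 3700 m

Invert the barometric formula: z = H ln(P₀/P).
P₀/P = 727.6/411 = 1.7703; ln(1.7703) = 0.57115.
z = 6440.0 × 0.57115 = 3678.2 m.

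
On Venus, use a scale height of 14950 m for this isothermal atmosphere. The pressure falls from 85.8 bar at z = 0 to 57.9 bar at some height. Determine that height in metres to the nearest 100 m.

Invert the barometric formula: z = H ln(P₀/P).
P₀/P = 85.8/57.9 = 1.4819; ln(1.4819) = 0.39333.
z = 14950 × 0.39333 = 5880.3 m.

z ≈ 5900 m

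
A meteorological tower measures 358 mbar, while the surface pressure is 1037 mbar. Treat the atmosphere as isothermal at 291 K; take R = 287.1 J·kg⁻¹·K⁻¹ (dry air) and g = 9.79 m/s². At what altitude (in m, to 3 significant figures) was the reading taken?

Scale height: H = RT/g = 287.1 × 291 / 9.79 = 8533.8 m.
Invert the barometric formula: z = H ln(P₀/P).
P₀/P = 1037/358 = 2.8966; ln(2.8966) = 1.0635.
z = 8533.8 × 1.0635 = 9075.7 m.

z ≈ 9080 m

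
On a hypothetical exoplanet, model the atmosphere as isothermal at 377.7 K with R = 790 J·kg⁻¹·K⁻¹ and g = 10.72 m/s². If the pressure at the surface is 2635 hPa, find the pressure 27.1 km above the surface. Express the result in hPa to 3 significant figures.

P ≈ 995 hPa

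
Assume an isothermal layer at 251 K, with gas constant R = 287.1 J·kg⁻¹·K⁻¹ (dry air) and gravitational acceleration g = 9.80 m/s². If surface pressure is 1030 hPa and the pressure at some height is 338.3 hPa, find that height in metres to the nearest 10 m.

Scale height: H = RT/g = 287.1 × 251 / 9.80 = 7353.3 m.
Invert the barometric formula: z = H ln(P₀/P).
P₀/P = 1030/338.3 = 3.0446; ln(3.0446) = 1.1134.
z = 7353.3 × 1.1134 = 8187.2 m.

z ≈ 8190 m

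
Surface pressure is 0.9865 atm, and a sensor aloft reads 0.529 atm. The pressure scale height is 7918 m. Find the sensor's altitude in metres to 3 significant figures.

Invert the barometric formula: z = H ln(P₀/P).
P₀/P = 0.9865/0.529 = 1.8648; ln(1.8648) = 0.62315.
z = 7918.0 × 0.62315 = 4934.1 m.

z ≈ 4930 m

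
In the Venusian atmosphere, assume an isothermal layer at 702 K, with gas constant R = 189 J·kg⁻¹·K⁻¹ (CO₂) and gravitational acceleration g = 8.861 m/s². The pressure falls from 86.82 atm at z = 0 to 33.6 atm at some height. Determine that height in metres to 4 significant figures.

Scale height: H = RT/g = 189 × 702 / 8.861 = 14973 m.
Invert the barometric formula: z = H ln(P₀/P).
P₀/P = 86.82/33.6 = 2.5839; ln(2.5839) = 0.94930.
z = 14973 × 0.94930 = 14214 m.

z ≈ 14210 m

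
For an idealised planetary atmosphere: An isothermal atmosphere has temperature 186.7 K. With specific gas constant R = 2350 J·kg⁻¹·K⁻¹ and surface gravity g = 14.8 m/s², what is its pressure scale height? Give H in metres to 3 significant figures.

The scale height of an isothermal atmosphere is H = RT/g.
H = 2350 × 186.7 / 14.8 = 438740/14.8 = 29645 m.

H ≈ 29600 m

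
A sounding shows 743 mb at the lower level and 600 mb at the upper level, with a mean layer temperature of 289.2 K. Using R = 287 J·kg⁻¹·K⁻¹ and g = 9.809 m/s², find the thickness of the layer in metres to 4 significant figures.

Δz ≈ 1809 m

Hypsometric equation: Δz = (R T̄/g) ln(P₁/P₂).
R T̄/g = 287 × 289.2 / 9.809 = 8461.7 m.
ln(743/600) = ln(1.2383) = 0.21374.
Δz = 8461.7 × 0.21374 = 1808.6 m.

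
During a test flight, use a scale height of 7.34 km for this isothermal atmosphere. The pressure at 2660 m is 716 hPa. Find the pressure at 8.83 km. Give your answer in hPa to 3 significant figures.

Between two levels, P₂ = P₁ exp(−Δz/H) with Δz = z₂ − z₁.
Δz = 8830.0 − 2660.0 = 6170.0 m; Δz/H = 6170.0/7340.0 = 0.84060.
P₂ = 716 × exp(−0.84060) = 716 × 0.43145 = 308.92 hPa.

P ≈ 309 hPa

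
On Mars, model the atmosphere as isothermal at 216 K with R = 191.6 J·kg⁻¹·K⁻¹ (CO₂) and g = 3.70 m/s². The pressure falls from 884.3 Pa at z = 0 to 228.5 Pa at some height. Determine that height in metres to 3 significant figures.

z ≈ 15100 m

Scale height: H = RT/g = 191.6 × 216 / 3.70 = 11185 m.
Invert the barometric formula: z = H ln(P₀/P).
P₀/P = 884.3/228.5 = 3.8700; ln(3.8700) = 1.3533.
z = 11185 × 1.3533 = 15137 m.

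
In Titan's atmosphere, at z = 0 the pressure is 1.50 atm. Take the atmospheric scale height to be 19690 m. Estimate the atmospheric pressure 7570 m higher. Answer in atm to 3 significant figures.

Barometric formula: P = P₀ exp(−z/H).
z/H = 7570.0/19690 = 0.38446; exp(−0.38446) = 0.68082.
P = 1.50 × 0.68082 = 1.0212 atm.

P ≈ 1.02 atm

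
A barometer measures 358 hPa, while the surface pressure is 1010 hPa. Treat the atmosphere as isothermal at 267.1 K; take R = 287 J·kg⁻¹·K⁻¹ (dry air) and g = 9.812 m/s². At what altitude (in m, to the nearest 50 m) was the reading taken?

Scale height: H = RT/g = 287 × 267.1 / 9.812 = 7812.6 m.
Invert the barometric formula: z = H ln(P₀/P).
P₀/P = 1010/358 = 2.8212; ln(2.8212) = 1.0372.
z = 7812.6 × 1.0372 = 8103.2 m.

z ≈ 8100 m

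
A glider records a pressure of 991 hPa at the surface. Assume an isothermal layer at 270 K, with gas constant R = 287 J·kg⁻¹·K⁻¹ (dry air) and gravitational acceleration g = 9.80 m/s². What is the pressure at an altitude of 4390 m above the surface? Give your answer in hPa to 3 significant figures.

P ≈ 569 hPa

Scale height: H = RT/g = 287 × 270 / 9.80 = 7907.1 m.
Barometric formula: P = P₀ exp(−z/H).
z/H = 4390.0/7907.1 = 0.55520; exp(−0.55520) = 0.57396.
P = 991 × 0.57396 = 568.79 hPa.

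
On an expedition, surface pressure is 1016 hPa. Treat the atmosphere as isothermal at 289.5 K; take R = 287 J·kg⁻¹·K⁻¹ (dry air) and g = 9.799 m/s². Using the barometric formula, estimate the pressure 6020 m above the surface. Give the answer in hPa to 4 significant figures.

P ≈ 499.5 hPa

Scale height: H = RT/g = 287 × 289.5 / 9.799 = 8479.1 m.
Barometric formula: P = P₀ exp(−z/H).
z/H = 6020.0/8479.1 = 0.70998; exp(−0.70998) = 0.49165.
P = 1016 × 0.49165 = 499.52 hPa.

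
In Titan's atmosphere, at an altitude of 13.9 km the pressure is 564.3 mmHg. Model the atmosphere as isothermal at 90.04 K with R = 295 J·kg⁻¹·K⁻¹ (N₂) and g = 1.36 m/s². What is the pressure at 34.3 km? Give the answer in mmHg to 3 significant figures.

P ≈ 199 mmHg

Scale height: H = RT/g = 295 × 90.04 / 1.36 = 19531 m.
Between two levels, P₂ = P₁ exp(−Δz/H) with Δz = z₂ − z₁.
Δz = 34300 − 13900 = 20400 m; Δz/H = 20400/19531 = 1.0445.
P₂ = 564.3 × exp(−1.0445) = 564.3 × 0.35187 = 198.56 mmHg.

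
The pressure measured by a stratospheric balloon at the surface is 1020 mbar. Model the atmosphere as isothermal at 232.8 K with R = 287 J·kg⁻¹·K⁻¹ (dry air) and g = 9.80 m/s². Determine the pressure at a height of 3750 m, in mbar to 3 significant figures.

P ≈ 588 mbar

Scale height: H = RT/g = 287 × 232.8 / 9.80 = 6817.7 m.
Barometric formula: P = P₀ exp(−z/H).
z/H = 3750.0/6817.7 = 0.55004; exp(−0.55004) = 0.57693.
P = 1020 × 0.57693 = 588.47 mbar.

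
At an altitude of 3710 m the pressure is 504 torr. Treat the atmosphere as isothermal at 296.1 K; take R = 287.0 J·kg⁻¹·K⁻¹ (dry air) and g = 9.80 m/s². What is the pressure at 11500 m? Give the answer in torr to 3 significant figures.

P ≈ 205 torr

Scale height: H = RT/g = 287.0 × 296.1 / 9.80 = 8671.5 m.
Between two levels, P₂ = P₁ exp(−Δz/H) with Δz = z₂ − z₁.
Δz = 11500 − 3710.0 = 7790.0 m; Δz/H = 7790.0/8671.5 = 0.89835.
P₂ = 504 × exp(−0.89835) = 504 × 0.40724 = 205.25 torr.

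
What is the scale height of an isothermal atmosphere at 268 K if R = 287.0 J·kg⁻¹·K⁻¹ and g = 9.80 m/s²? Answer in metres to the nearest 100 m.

H ≈ 7800 m

The scale height of an isothermal atmosphere is H = RT/g.
H = 287.0 × 268 / 9.80 = 76916/9.80 = 7848.6 m.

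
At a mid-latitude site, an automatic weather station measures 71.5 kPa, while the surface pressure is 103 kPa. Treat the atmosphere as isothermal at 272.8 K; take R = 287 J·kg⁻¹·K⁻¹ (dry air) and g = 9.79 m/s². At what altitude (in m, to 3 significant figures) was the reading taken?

Scale height: H = RT/g = 287 × 272.8 / 9.79 = 7997.3 m.
Invert the barometric formula: z = H ln(P₀/P).
P₀/P = 103/71.5 = 1.4406; ln(1.4406) = 0.36506.
z = 7997.3 × 0.36506 = 2919.5 m.

z ≈ 2920 m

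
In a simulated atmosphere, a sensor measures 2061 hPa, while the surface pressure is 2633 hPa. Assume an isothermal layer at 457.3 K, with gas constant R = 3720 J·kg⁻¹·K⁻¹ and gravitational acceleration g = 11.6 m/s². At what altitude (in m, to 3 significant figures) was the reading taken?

Scale height: H = RT/g = 3720 × 457.3 / 11.6 = 146650 m.
Invert the barometric formula: z = H ln(P₀/P).
P₀/P = 2633/2061 = 1.2775; ln(1.2775) = 0.24491.
z = 146650 × 0.24491 = 35916 m.

z ≈ 35900 m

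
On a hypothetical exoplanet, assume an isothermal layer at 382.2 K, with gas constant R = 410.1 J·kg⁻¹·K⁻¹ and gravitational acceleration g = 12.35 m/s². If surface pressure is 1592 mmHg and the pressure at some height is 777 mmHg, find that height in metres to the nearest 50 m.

z ≈ 9100 m

Scale height: H = RT/g = 410.1 × 382.2 / 12.35 = 12692 m.
Invert the barometric formula: z = H ln(P₀/P).
P₀/P = 1592/777 = 2.0489; ln(2.0489) = 0.71730.
z = 12692 × 0.71730 = 9104.0 m.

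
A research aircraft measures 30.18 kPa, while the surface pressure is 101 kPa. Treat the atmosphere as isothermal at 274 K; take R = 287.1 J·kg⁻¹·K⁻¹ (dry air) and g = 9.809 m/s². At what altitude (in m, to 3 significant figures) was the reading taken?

Scale height: H = RT/g = 287.1 × 274 / 9.809 = 8019.7 m.
Invert the barometric formula: z = H ln(P₀/P).
P₀/P = 101/30.18 = 3.3466; ln(3.3466) = 1.2079.
z = 8019.7 × 1.2079 = 9687.0 m.

z ≈ 9690 m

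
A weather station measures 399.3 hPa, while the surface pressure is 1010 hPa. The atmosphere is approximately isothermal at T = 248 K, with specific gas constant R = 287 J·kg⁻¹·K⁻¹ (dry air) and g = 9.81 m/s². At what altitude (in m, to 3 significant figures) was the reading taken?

z ≈ 6730 m

Scale height: H = RT/g = 287 × 248 / 9.81 = 7255.5 m.
Invert the barometric formula: z = H ln(P₀/P).
P₀/P = 1010/399.3 = 2.5294; ln(2.5294) = 0.92798.
z = 7255.5 × 0.92798 = 6733.0 m.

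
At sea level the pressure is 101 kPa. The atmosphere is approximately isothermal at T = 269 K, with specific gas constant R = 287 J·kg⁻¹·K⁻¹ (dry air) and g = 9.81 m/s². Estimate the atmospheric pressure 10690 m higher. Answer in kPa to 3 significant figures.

P ≈ 26.0 kPa

Scale height: H = RT/g = 287 × 269 / 9.81 = 7869.8 m.
Barometric formula: P = P₀ exp(−z/H).
z/H = 10690/7869.8 = 1.3584; exp(−1.3584) = 0.25707.
P = 101 × 0.25707 = 25.964 kPa.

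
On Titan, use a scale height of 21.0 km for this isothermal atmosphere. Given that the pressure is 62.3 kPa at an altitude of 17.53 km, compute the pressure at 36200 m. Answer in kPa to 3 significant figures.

P ≈ 25.6 kPa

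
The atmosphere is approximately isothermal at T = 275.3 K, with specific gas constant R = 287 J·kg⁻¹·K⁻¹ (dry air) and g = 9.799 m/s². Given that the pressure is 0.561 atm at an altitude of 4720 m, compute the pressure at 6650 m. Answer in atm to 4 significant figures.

P ≈ 0.4416 atm

Scale height: H = RT/g = 287 × 275.3 / 9.799 = 8063.2 m.
Between two levels, P₂ = P₁ exp(−Δz/H) with Δz = z₂ − z₁.
Δz = 6650.0 − 4720.0 = 1930.0 m; Δz/H = 1930.0/8063.2 = 0.23936.
P₂ = 0.561 × exp(−0.23936) = 0.561 × 0.78713 = 0.44158 atm.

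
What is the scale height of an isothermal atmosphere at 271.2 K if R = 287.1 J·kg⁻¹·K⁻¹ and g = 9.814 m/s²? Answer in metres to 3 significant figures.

The scale height of an isothermal atmosphere is H = RT/g.
H = 287.1 × 271.2 / 9.814 = 77862/9.814 = 7933.8 m.

H ≈ 7930 m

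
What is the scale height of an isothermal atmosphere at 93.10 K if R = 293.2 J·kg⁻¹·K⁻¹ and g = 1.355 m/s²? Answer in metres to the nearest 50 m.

H ≈ 20150 m

The scale height of an isothermal atmosphere is H = RT/g.
H = 293.2 × 93.10 / 1.355 = 27297/1.355 = 20145 m.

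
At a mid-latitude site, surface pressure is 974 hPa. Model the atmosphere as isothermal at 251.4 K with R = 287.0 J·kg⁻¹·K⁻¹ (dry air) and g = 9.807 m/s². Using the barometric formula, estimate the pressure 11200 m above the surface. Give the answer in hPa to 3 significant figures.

Scale height: H = RT/g = 287.0 × 251.4 / 9.807 = 7357.2 m.
Barometric formula: P = P₀ exp(−z/H).
z/H = 11200/7357.2 = 1.5223; exp(−1.5223) = 0.21821.
P = 974 × 0.21821 = 212.54 hPa.

P ≈ 213 hPa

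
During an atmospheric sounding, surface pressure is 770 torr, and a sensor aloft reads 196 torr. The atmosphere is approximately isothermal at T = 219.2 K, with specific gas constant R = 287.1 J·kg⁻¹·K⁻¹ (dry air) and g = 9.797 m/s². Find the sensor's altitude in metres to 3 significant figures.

Scale height: H = RT/g = 287.1 × 219.2 / 9.797 = 6423.6 m.
Invert the barometric formula: z = H ln(P₀/P).
P₀/P = 770/196 = 3.9286; ln(3.9286) = 1.3683.
z = 6423.6 × 1.3683 = 8789.4 m.

z ≈ 8790 m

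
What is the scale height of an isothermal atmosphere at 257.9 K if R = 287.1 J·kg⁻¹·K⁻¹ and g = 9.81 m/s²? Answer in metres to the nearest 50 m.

The scale height of an isothermal atmosphere is H = RT/g.
H = 287.1 × 257.9 / 9.81 = 74043/9.81 = 7547.7 m.

H ≈ 7550 m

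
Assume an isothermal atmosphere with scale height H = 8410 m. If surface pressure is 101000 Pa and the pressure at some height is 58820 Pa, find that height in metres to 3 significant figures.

Invert the barometric formula: z = H ln(P₀/P).
P₀/P = 101000/58820 = 1.7171; ln(1.7171) = 0.54064.
z = 8410.0 × 0.54064 = 4546.8 m.

z ≈ 4550 m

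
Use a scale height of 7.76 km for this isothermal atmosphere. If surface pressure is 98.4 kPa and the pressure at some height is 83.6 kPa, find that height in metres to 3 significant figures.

z ≈ 1260 m

Invert the barometric formula: z = H ln(P₀/P).
P₀/P = 98.4/83.6 = 1.1770; ln(1.1770) = 0.16297.
z = 7760.0 × 0.16297 = 1264.6 m.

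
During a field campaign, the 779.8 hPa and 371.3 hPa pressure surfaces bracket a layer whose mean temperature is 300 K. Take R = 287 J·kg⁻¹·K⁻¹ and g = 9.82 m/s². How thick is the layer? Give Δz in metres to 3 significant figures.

Δz ≈ 6510 m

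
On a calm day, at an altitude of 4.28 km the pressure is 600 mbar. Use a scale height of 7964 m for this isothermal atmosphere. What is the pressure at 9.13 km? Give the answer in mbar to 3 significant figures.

Between two levels, P₂ = P₁ exp(−Δz/H) with Δz = z₂ − z₁.
Δz = 9130.0 − 4280.0 = 4850.0 m; Δz/H = 4850.0/7964.0 = 0.60899.
P₂ = 600 × exp(−0.60899) = 600 × 0.54390 = 326.34 mbar.

P ≈ 326 mbar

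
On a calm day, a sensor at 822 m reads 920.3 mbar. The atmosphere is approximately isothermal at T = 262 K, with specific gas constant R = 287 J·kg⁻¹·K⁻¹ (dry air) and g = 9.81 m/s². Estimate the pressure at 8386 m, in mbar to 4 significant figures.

P ≈ 343.1 mbar

Scale height: H = RT/g = 287 × 262 / 9.81 = 7665.0 m.
Between two levels, P₂ = P₁ exp(−Δz/H) with Δz = z₂ − z₁.
Δz = 8386.0 − 822.00 = 7564.0 m; Δz/H = 7564.0/7665.0 = 0.98682.
P₂ = 920.3 × exp(−0.98682) = 920.3 × 0.37276 = 343.05 mbar.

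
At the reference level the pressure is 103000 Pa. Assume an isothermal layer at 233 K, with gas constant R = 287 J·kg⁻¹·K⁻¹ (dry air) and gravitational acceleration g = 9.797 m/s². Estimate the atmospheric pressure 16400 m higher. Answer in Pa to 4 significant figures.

P ≈ 9319 Pa

Scale height: H = RT/g = 287 × 233 / 9.797 = 6825.7 m.
Barometric formula: P = P₀ exp(−z/H).
z/H = 16400/6825.7 = 2.4027; exp(−2.4027) = 0.090473.
P = 103000 × 0.090473 = 9318.7 Pa.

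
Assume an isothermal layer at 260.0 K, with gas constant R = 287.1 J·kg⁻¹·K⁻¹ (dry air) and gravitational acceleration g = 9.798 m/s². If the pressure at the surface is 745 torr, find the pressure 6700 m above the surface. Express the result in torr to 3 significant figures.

P ≈ 309 torr

Scale height: H = RT/g = 287.1 × 260.0 / 9.798 = 7618.5 m.
Barometric formula: P = P₀ exp(−z/H).
z/H = 6700.0/7618.5 = 0.87944; exp(−0.87944) = 0.41502.
P = 745 × 0.41502 = 309.19 torr.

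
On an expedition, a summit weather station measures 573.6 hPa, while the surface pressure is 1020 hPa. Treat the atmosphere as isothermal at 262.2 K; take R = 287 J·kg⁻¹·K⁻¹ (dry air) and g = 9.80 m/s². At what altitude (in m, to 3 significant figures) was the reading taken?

Scale height: H = RT/g = 287 × 262.2 / 9.80 = 7678.7 m.
Invert the barometric formula: z = H ln(P₀/P).
P₀/P = 1020/573.6 = 1.7782; ln(1.7782) = 0.57560.
z = 7678.7 × 0.57560 = 4419.9 m.

z ≈ 4420 m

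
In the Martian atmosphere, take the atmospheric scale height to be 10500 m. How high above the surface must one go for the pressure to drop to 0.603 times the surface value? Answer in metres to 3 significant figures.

z ≈ 5310 m

Set P/P₀ = exp(−z/H) = 0.603, so z = −H ln(0.603).
−ln(0.603) = 0.50584; z = 10500 × 0.50584 = 5311.3 m.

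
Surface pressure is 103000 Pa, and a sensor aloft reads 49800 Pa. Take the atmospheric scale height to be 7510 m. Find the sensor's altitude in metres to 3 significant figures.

z ≈ 5460 m

Invert the barometric formula: z = H ln(P₀/P).
P₀/P = 103000/49800 = 2.0683; ln(2.0683) = 0.72673.
z = 7510.0 × 0.72673 = 5457.7 m.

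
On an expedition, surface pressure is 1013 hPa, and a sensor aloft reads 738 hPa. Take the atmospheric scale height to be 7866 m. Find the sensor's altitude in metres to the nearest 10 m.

z ≈ 2490 m

Invert the barometric formula: z = H ln(P₀/P).
P₀/P = 1013/738 = 1.3726; ln(1.3726) = 0.31671.
z = 7866.0 × 0.31671 = 2491.2 m.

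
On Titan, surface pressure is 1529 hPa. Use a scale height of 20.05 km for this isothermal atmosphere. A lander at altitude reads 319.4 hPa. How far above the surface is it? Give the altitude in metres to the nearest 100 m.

Invert the barometric formula: z = H ln(P₀/P).
P₀/P = 1529/319.4 = 4.7871; ln(4.7871) = 1.5659.
z = 20050 × 1.5659 = 31396 m.

z ≈ 31400 m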